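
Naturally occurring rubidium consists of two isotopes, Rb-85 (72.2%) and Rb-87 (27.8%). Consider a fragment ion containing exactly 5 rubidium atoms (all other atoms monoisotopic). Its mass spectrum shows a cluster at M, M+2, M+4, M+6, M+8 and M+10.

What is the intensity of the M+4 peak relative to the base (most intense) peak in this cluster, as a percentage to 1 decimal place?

Binomial terms of (0.722 + 0.278)^5: M 0.1962, M+2 0.3777, M+4 0.2909, M+6 0.1120, M+8 0.0216, M+10 0.0017 → M+2 is the base peak.
P(M+2) = C(5,1) × 0.722^4 × 0.278^1 = 5 × 0.27173701 × 0.2780 = 0.377714 (base)
P(M+4) = C(5,2) × 0.722^3 × 0.278^2 = 10 × 0.37636705 × 0.077284 = 0.290872
Relative intensity = 0.290872 / 0.377714 × 100 = 77.0

77.0%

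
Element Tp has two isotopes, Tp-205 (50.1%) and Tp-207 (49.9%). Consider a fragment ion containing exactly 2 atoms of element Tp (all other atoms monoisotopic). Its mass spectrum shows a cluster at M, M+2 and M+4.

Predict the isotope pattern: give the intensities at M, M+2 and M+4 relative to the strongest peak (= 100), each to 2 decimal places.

Each Tp atom is independently Tp-205 (p = 0.501) or Tp-207 (q = 0.499); the cluster is the binomial expansion (p + q)^2.
P(M) = 0.501^2 = 0.251001
P(M+2) = 2 × 0.501^1 × 0.499^1 = 0.499998
P(M+4) = 0.499^2 = 0.249001
The M+2 peak is largest (0.499998); scaling to 100 gives 50.20 : 100.00 : 49.80.

50.20 : 100.00 : 49.80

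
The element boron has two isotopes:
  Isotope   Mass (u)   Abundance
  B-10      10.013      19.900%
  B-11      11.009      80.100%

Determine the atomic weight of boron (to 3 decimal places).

The abundance-weighted mean is 0.19900 × 10.013 + 0.80100 × 11.009
= 1.9926 + 8.8182 = 10.8108 u

10.811 u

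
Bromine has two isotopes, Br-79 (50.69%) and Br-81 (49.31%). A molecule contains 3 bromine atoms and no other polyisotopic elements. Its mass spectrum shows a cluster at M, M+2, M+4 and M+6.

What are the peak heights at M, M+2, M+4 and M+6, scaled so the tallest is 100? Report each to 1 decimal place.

34.3 : 100.0 : 97.3 : 31.5

Each Br atom is independently Br-79 (p = 0.5069) or Br-81 (q = 0.4931); the cluster is the binomial expansion (p + q)^3.
P(M) = 0.5069^3 = 0.130247
P(M+2) = 3 × 0.5069^2 × 0.4931^1 = 0.380103
P(M+4) = 3 × 0.5069^1 × 0.4931^2 = 0.369755
P(M+6) = 0.4931^3 = 0.119896
The M+2 peak is largest (0.380103); scaling to 100 gives 34.3 : 100.0 : 97.3 : 31.5.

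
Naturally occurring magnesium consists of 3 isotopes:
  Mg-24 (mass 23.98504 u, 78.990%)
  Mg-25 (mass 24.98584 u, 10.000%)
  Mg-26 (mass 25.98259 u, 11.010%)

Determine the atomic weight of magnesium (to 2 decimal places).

24.31 u

Weight each isotope mass by its fractional abundance: 0.78990 × 23.98504 + 0.10000 × 24.98584 + 0.11010 × 25.98259
= 18.945783 + 2.498584 + 2.860683 = 24.305050 u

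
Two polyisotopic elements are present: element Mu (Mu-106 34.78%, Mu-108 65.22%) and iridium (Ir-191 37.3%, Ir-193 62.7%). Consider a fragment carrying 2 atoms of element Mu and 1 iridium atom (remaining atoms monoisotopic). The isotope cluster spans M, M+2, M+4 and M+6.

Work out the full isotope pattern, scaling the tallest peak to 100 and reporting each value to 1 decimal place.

Element Mu pattern (n=2): 0.12096484 : 0.45367032 : 0.42536484
Iridium pattern (n=1): 0.3730 : 0.6270
Convolve the two distributions (both contribute in 2-u steps):
  M: 0.12096484×0.3730 = 0.045120
  M+2: 0.12096484×0.6270 + 0.45367032×0.3730 = 0.245064
  M+4: 0.45367032×0.6270 + 0.42536484×0.3730 = 0.443112
  M+6: 0.42536484×0.6270 = 0.266704
Scale to base peak (0.443112) = 100: 10.2 : 55.3 : 100.0 : 60.2

10.2 : 55.3 : 100.0 : 60.2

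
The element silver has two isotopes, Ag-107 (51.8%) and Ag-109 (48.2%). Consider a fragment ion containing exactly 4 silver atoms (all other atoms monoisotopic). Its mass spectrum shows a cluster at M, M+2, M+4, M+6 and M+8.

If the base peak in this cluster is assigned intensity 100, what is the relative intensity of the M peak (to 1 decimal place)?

Term probabilities: M 0.0720, M+2 0.2680, M+4 0.3740, M+6 0.2320, M+8 0.0540. Base peak = M+4.
P(M+4) = C(4,2) × 0.518^2 × 0.482^2 = 6 × 0.268324 × 0.232324 = 0.374029 (base)
P(M) = C(4,0) × 0.518^4 × 0.482^0 = 1 × 0.07199777 × 1.0000 = 0.071998
Relative intensity = 0.071998 / 0.374029 × 100 = 19.2

19.2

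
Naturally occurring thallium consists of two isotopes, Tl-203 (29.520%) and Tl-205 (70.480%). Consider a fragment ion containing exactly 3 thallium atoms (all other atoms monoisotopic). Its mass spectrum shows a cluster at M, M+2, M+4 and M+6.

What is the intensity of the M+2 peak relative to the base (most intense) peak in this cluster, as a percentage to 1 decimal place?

(0.29520 + 0.70480)^3 gives M 0.0257, M+2 0.1843, M+4 0.4399, M+6 0.3501; the largest is M+4.
P(M+4) = C(3,2) × 0.29520^1 × 0.70480^2 = 3 × 0.2952 × 0.49674304 = 0.439916 (base)
P(M+2) = C(3,1) × 0.29520^2 × 0.70480^1 = 3 × 0.08714304 × 0.7048 = 0.184255
Relative intensity = 0.184255 / 0.439916 × 100 = 41.9

41.9%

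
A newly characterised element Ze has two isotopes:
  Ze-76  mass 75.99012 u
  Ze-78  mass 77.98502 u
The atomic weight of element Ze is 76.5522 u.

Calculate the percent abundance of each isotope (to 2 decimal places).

Ze-76: 71.82%, Ze-78: 28.18%

Let x be the fractional abundance of Ze-76; then Ze-78 has abundance 1 − x.
75.99012·x + 77.98502·(1 − x) = 76.5522
(75.99012 − 77.98502)·x = 76.5522 − 77.98502
x = -1.43282 / -1.99490 = 0.71824 → 71.82% Ze-76, 28.18% Ze-78.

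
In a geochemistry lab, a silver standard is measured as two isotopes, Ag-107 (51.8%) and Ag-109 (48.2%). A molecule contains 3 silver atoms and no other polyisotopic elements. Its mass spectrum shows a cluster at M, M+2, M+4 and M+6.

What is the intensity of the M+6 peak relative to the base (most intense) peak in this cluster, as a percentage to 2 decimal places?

28.86%

(0.518 + 0.482)^3 gives M 0.1390, M+2 0.3880, M+4 0.3610, M+6 0.1120; the largest is M+2.
P(M+2) = C(3,1) × 0.518^2 × 0.482^1 = 3 × 0.268324 × 0.4820 = 0.387997 (base)
P(M+6) = C(3,3) × 0.518^0 × 0.482^3 = 1 × 1.0000 × 0.11198017 = 0.111980
Relative intensity = 0.111980 / 0.387997 × 100 = 28.86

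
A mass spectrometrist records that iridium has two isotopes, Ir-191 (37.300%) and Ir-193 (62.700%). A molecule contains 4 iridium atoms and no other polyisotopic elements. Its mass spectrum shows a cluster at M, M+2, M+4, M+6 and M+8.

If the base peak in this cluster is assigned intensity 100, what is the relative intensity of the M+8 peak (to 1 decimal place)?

(0.37300 + 0.62700)^4 gives M 0.0194, M+2 0.1302, M+4 0.3282, M+6 0.3678, M+8 0.1546; the largest is M+6.
P(M+6) = C(4,3) × 0.37300^1 × 0.62700^3 = 4 × 0.3730 × 0.24649188 = 0.367766 (base)
P(M+8) = C(4,4) × 0.37300^0 × 0.62700^4 = 1 × 1.0000 × 0.15455041 = 0.154550
Relative intensity = 0.154550 / 0.367766 × 100 = 42.0

42.0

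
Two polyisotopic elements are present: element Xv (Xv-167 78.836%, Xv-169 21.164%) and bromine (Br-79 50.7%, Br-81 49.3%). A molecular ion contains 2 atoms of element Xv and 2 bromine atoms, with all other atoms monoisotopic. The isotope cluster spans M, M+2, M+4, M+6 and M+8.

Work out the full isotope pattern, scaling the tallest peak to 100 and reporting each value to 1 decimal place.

40.3 : 100.0 : 83.1 : 26.1 : 2.7

Element Xv pattern (n=2): 0.62151149 : 0.33369702 : 0.04479149
Bromine pattern (n=2): 0.257049 : 0.499902 : 0.243049
Convolve the two distributions (both contribute in 2-u steps):
  M: 0.62151149×0.257049 = 0.159759
  M+2: 0.62151149×0.499902 + 0.33369702×0.257049 = 0.396471
  M+4: 0.62151149×0.243049 + 0.33369702×0.499902 + 0.04479149×0.257049 = 0.329387
  M+6: 0.33369702×0.243049 + 0.04479149×0.499902 = 0.103496
  M+8: 0.04479149×0.243049 = 0.010887
Scale to base peak (0.396471) = 100: 40.3 : 100.0 : 83.1 : 26.1 : 2.7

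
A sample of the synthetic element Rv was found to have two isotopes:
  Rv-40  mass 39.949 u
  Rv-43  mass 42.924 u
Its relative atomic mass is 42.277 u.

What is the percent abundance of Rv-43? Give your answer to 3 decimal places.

78.252%

Let x be the fractional abundance of Rv-40; then Rv-43 has abundance 1 − x.
39.949·x + 42.924·(1 − x) = 42.277
(39.949 − 42.924)·x = 42.277 − 42.924
x = -0.647 / -2.975 = 0.21748 → 21.748% Rv-40, 78.252% Rv-43.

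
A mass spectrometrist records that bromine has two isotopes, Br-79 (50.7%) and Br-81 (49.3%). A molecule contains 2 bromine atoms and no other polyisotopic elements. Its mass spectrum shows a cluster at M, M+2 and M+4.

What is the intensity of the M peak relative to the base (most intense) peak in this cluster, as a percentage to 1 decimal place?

51.4%

Term probabilities: M 0.2570, M+2 0.4999, M+4 0.2430. Base peak = M+2.
P(M+2) = C(2,1) × 0.507^1 × 0.493^1 = 2 × 0.5070 × 0.4930 = 0.499902 (base)
P(M) = C(2,0) × 0.507^2 × 0.493^0 = 1 × 0.257049 × 1.0000 = 0.257049
Relative intensity = 0.257049 / 0.499902 × 100 = 51.4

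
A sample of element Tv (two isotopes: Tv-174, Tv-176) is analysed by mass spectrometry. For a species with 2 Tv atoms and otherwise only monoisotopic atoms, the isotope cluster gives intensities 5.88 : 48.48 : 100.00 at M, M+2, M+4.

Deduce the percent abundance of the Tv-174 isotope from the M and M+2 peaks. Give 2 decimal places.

19.52%

Let p = fractional abundance of Tv-174. I(M+2)/I(M) = [C(2,1)·p^1·(1−p)] / p^2 = 2·(1−p)/p = 48.48/5.88 = 8.2449
(1−p)/p = 8.2449/2 = 4.1224  ⇒  p = 1/(1 + 4.1224) = 0.1952
Tv-174: 19.52%, Tv-176: 80.48%.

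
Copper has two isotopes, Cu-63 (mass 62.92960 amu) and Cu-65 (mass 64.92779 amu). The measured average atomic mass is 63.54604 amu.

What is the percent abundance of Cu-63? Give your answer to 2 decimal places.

69.15%

Let x be the fractional abundance of Cu-63; then Cu-65 has abundance 1 − x.
62.92960·x + 64.92779·(1 − x) = 63.54604
(62.92960 − 64.92779)·x = 63.54604 − 64.92779
x = -1.38175 / -1.99819 = 0.69150 → 69.15% Cu-63, 30.85% Cu-65.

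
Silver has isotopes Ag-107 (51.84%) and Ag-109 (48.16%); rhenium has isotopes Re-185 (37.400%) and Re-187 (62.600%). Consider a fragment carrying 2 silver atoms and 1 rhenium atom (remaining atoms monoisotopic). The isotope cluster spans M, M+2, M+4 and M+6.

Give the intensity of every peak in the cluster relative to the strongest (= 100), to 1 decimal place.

25.2 : 88.9 : 100.0 : 36.4

Silver pattern (n=2): 0.26873856 : 0.49932288 : 0.23193856
Rhenium pattern (n=1): 0.3740 : 0.6260
Convolve the two distributions (both contribute in 2-u steps):
  M: 0.26873856×0.3740 = 0.100508
  M+2: 0.26873856×0.6260 + 0.49932288×0.3740 = 0.354977
  M+4: 0.49932288×0.6260 + 0.23193856×0.3740 = 0.399321
  M+6: 0.23193856×0.6260 = 0.145194
Scale to base peak (0.399321) = 100: 25.2 : 88.9 : 100.0 : 36.4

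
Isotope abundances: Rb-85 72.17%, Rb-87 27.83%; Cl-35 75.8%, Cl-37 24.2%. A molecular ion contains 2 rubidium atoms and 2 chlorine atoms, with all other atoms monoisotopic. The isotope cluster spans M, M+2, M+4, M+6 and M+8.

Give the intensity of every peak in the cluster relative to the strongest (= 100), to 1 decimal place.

Rubidium pattern (n=2): 0.52085089 : 0.40169822 : 0.07745089
Chlorine pattern (n=2): 0.574564 : 0.366872 : 0.058564
Convolve the two distributions (both contribute in 2-u steps):
  M: 0.52085089×0.574564 = 0.299262
  M+2: 0.52085089×0.366872 + 0.40169822×0.574564 = 0.421887
  M+4: 0.52085089×0.058564 + 0.40169822×0.366872 + 0.07745089×0.574564 = 0.222375
  M+6: 0.40169822×0.058564 + 0.07745089×0.366872 = 0.051940
  M+8: 0.07745089×0.058564 = 0.004536
Scale to base peak (0.421887) = 100: 70.9 : 100.0 : 52.7 : 12.3 : 1.1

70.9 : 100.0 : 52.7 : 12.3 : 1.1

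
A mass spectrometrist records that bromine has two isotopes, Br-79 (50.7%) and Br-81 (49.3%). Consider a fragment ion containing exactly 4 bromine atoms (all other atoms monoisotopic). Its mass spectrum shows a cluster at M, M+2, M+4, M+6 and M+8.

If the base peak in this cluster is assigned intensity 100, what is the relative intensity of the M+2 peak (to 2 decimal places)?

68.56

Term probabilities: M 0.0661, M+2 0.2570, M+4 0.3749, M+6 0.2430, M+8 0.0591. Base peak = M+4.
P(M+4) = C(4,2) × 0.507^2 × 0.493^2 = 6 × 0.257049 × 0.243049 = 0.374853 (base)
P(M+2) = C(4,1) × 0.507^3 × 0.493^1 = 4 × 0.13032384 × 0.4930 = 0.256999
Relative intensity = 0.256999 / 0.374853 × 100 = 68.56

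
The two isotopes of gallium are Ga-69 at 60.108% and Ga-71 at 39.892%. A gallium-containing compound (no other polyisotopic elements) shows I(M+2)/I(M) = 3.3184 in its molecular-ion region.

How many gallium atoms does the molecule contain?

For n independent Ga atoms, I(M+2)/I(M) = n · (abundance Ga-71) / (abundance Ga-69) = n · 0.39892/0.60108.
n = 3.3184 × 0.60108/0.39892 = 5.00 ≈ 5

5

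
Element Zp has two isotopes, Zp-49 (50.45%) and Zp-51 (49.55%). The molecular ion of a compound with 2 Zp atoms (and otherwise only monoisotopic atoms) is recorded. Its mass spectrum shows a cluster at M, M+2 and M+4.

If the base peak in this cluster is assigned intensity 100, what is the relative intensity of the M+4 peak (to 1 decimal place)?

Binomial terms of (0.5045 + 0.4955)^2: M 0.2545, M+2 0.5000, M+4 0.2455 → M+2 is the base peak.
P(M+2) = C(2,1) × 0.5045^1 × 0.4955^1 = 2 × 0.5045 × 0.4955 = 0.499960 (base)
P(M+4) = C(2,2) × 0.5045^0 × 0.4955^2 = 1 × 1.0000 × 0.24552025 = 0.245520
Relative intensity = 0.245520 / 0.499960 × 100 = 49.1

49.1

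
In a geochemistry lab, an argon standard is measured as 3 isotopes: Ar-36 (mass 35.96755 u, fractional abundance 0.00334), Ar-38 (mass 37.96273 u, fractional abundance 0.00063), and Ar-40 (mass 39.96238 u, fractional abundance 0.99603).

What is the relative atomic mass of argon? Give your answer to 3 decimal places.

Ar = Σ fᵢ·mᵢ = 0.00334 × 35.96755 + 0.00063 × 37.96273 + 0.99603 × 39.96238
= 0.120132 + 0.023917 + 39.803729 = 39.947778 u

39.948 u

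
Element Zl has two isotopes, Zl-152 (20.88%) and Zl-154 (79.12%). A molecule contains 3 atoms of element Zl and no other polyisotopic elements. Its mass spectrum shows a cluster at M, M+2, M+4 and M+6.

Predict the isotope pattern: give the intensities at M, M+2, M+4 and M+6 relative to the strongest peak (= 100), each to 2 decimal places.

1.84 : 20.89 : 79.17 : 100.00

Expanding (0.2088 + 0.7912)^3:
P(M) = 0.2088^3 = 0.009103
P(M+2) = 3 × 0.2088^2 × 0.7912^1 = 0.103483
P(M+4) = 3 × 0.2088^1 × 0.7912^2 = 0.392125
P(M+6) = 0.7912^3 = 0.495289
The M+6 peak is largest (0.495289); scaling to 100 gives 1.84 : 20.89 : 79.17 : 100.00.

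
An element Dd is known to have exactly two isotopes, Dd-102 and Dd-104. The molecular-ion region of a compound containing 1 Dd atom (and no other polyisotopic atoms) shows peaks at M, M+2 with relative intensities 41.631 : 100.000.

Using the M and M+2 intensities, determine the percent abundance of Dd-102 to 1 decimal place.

Let p = fractional abundance of Dd-102. I(M+2)/I(M) = [C(1,1)·p^0·(1−p)] / p^1 = 1·(1−p)/p = 100.000/41.631 = 2.4021
(1−p)/p = 2.4021/1 = 2.4021  ⇒  p = 1/(1 + 2.4021) = 0.2939
Dd-102: 29.4%, Dd-104: 70.6%.

29.4%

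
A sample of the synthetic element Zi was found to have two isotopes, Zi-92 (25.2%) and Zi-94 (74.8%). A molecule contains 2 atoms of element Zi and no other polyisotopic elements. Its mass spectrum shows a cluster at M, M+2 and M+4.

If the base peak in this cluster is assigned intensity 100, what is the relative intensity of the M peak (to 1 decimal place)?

11.4

Term probabilities: M 0.0635, M+2 0.3770, M+4 0.5595. Base peak = M+4.
P(M+4) = C(2,2) × 0.252^0 × 0.748^2 = 1 × 1.0000 × 0.559504 = 0.559504 (base)
P(M) = C(2,0) × 0.252^2 × 0.748^0 = 1 × 0.063504 × 1.0000 = 0.063504
Relative intensity = 0.063504 / 0.559504 × 100 = 11.4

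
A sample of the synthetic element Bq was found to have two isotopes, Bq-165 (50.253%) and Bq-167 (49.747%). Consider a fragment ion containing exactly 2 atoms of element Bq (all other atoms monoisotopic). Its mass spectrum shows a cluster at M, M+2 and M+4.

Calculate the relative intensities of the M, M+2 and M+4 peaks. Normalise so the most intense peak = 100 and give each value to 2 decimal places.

50.51 : 100.00 : 49.50

The 2 Bq atoms are independent, so intensities follow the terms of (0.50253 + 0.49747)^2.
P(M) = 0.50253^2 = 0.252536
P(M+2) = 2 × 0.50253^1 × 0.49747^1 = 0.499987
P(M+4) = 0.49747^2 = 0.247476
The M+2 peak is largest (0.499987); scaling to 100 gives 50.51 : 100.00 : 49.50.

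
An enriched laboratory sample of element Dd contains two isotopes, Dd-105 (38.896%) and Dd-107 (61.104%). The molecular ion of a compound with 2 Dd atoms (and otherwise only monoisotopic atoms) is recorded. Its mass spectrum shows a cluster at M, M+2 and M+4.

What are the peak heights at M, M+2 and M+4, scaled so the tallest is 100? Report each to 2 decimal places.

31.83 : 100.00 : 78.55

Each Dd atom is independently Dd-105 (p = 0.38896) or Dd-107 (q = 0.61104); the cluster is the binomial expansion (p + q)^2.
P(M) = 0.38896^2 = 0.151290
P(M+2) = 2 × 0.38896^1 × 0.61104^1 = 0.475340
P(M+4) = 0.61104^2 = 0.373370
The M+2 peak is largest (0.475340); scaling to 100 gives 31.83 : 100.00 : 78.55.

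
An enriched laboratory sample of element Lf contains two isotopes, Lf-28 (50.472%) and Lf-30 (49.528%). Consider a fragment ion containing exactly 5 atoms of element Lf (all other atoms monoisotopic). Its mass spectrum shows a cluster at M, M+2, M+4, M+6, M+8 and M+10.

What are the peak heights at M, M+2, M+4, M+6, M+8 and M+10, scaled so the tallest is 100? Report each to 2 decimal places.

Each Lf atom is independently Lf-28 (p = 0.50472) or Lf-30 (q = 0.49528); the cluster is the binomial expansion (p + q)^5.
P(M) = 0.50472^5 = 0.032753
P(M+2) = 5 × 0.50472^4 × 0.49528^1 = 0.160703
P(M+4) = 10 × 0.50472^3 × 0.49528^2 = 0.315394
P(M+6) = 10 × 0.50472^2 × 0.49528^3 = 0.309495
P(M+8) = 5 × 0.50472^1 × 0.49528^4 = 0.151853
P(M+10) = 0.49528^5 = 0.029803
The M+4 peak is largest (0.315394); scaling to 100 gives 10.38 : 50.95 : 100.00 : 98.13 : 48.15 : 9.45.

10.38 : 50.95 : 100.00 : 98.13 : 48.15 : 9.45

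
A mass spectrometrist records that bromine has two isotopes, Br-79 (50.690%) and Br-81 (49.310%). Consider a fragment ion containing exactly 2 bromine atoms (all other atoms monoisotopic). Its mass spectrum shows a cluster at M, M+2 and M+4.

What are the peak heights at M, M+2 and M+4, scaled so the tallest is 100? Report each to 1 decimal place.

Expanding (0.50690 + 0.49310)^2:
P(M) = 0.50690^2 = 0.256948
P(M+2) = 2 × 0.50690^1 × 0.49310^1 = 0.499905
P(M+4) = 0.49310^2 = 0.243148
The M+2 peak is largest (0.499905); scaling to 100 gives 51.4 : 100.0 : 48.6.

51.4 : 100.0 : 48.6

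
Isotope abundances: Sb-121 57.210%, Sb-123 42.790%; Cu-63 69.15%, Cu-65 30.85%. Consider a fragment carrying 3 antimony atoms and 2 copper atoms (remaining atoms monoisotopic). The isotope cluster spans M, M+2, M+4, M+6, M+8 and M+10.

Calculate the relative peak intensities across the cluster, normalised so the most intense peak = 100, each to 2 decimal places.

25.78 : 80.84 : 100.00 : 60.90 : 18.23 : 2.15

Antimony pattern (n=3): 0.18724742 : 0.42015297 : 0.3142518 : 0.07834781
Copper pattern (n=2): 0.47817225 : 0.4266555 : 0.09517225
Convolve the two distributions (both contribute in 2-u steps):
  M: 0.18724742×0.47817225 = 0.089537
  M+2: 0.18724742×0.4266555 + 0.42015297×0.47817225 = 0.280796
  M+4: 0.18724742×0.09517225 + 0.42015297×0.4266555 + 0.3142518×0.47817225 = 0.347348
  M+6: 0.42015297×0.09517225 + 0.3142518×0.4266555 + 0.07834781×0.47817225 = 0.211528
  M+8: 0.3142518×0.09517225 + 0.07834781×0.4266555 = 0.063336
  M+10: 0.07834781×0.09517225 = 0.007457
Scale to base peak (0.347348) = 100: 25.78 : 80.84 : 100.00 : 60.90 : 18.23 : 2.15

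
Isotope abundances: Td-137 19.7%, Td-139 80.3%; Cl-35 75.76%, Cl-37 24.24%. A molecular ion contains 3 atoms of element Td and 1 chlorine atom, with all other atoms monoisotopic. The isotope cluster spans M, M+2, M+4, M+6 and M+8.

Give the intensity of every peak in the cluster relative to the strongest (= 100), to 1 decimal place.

1.2 : 15.0 : 64.2 : 100.0 : 25.9

Element Td pattern (n=3): 0.00764537 : 0.09349088 : 0.38108212 : 0.51778163
Chlorine pattern (n=1): 0.7576 : 0.2424
Convolve the two distributions (both contribute in 2-u steps):
  M: 0.00764537×0.7576 = 0.005792
  M+2: 0.00764537×0.2424 + 0.09349088×0.7576 = 0.072682
  M+4: 0.09349088×0.2424 + 0.38108212×0.7576 = 0.311370
  M+6: 0.38108212×0.2424 + 0.51778163×0.7576 = 0.484646
  M+8: 0.51778163×0.2424 = 0.125510
Scale to base peak (0.484646) = 100: 1.2 : 15.0 : 64.2 : 100.0 : 25.9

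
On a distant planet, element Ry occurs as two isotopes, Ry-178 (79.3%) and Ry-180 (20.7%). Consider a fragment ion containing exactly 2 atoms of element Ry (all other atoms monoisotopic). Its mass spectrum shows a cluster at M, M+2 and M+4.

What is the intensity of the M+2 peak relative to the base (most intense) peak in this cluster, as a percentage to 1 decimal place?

52.2%

Binomial terms of (0.793 + 0.207)^2: M 0.6288, M+2 0.3283, M+4 0.0428 → M is the base peak.
P(M) = C(2,0) × 0.793^2 × 0.207^0 = 1 × 0.628849 × 1.0000 = 0.628849 (base)
P(M+2) = C(2,1) × 0.793^1 × 0.207^1 = 2 × 0.7930 × 0.2070 = 0.328302
Relative intensity = 0.328302 / 0.628849 × 100 = 52.2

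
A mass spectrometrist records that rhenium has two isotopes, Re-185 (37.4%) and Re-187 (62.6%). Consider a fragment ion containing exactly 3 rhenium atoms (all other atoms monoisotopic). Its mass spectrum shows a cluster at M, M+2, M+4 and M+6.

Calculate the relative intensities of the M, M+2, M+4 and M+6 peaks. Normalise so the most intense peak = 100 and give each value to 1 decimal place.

Each Re atom is independently Re-185 (p = 0.374) or Re-187 (q = 0.626); the cluster is the binomial expansion (p + q)^3.
P(M) = 0.374^3 = 0.052314
P(M+2) = 3 × 0.374^2 × 0.626^1 = 0.262687
P(M+4) = 3 × 0.374^1 × 0.626^2 = 0.439685
P(M+6) = 0.626^3 = 0.245314
The M+4 peak is largest (0.439685); scaling to 100 gives 11.9 : 59.7 : 100.0 : 55.8.

11.9 : 59.7 : 100.0 : 55.8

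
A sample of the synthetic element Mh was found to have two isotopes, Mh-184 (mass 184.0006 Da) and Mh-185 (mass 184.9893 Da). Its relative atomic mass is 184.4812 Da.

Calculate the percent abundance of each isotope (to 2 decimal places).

Mh-184: 51.39%, Mh-185: 48.61%

Writing the weighted mean with unknown fraction x of Mh-184:
184.0006·x + 184.9893·(1 − x) = 184.4812
(184.0006 − 184.9893)·x = 184.4812 − 184.9893
x = -0.5081 / -0.9887 = 0.51391 → 51.39% Mh-184, 48.61% Mh-185.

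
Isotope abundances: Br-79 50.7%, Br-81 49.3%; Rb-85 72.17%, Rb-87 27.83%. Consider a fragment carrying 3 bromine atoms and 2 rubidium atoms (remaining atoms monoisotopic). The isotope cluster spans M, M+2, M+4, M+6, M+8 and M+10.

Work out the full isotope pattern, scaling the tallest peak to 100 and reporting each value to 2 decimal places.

Bromine pattern (n=3): 0.13032384 : 0.38017547 : 0.36967753 : 0.11982316
Rubidium pattern (n=2): 0.52085089 : 0.40169822 : 0.07745089
Convolve the two distributions (both contribute in 2-u steps):
  M: 0.13032384×0.52085089 = 0.067879
  M+2: 0.13032384×0.40169822 + 0.38017547×0.52085089 = 0.250366
  M+4: 0.13032384×0.07745089 + 0.38017547×0.40169822 + 0.36967753×0.52085089 = 0.355356
  M+6: 0.38017547×0.07745089 + 0.36967753×0.40169822 + 0.11982316×0.52085089 = 0.240354
  M+8: 0.36967753×0.07745089 + 0.11982316×0.40169822 = 0.076765
  M+10: 0.11982316×0.07745089 = 0.009280
Scale to base peak (0.355356) = 100: 19.10 : 70.45 : 100.00 : 67.64 : 21.60 : 2.61

19.10 : 70.45 : 100.00 : 67.64 : 21.60 : 2.61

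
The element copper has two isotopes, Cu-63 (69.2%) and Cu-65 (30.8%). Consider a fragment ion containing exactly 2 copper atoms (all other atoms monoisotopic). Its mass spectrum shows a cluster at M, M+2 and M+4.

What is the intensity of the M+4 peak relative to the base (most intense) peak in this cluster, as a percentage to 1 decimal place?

19.8%

Term probabilities: M 0.4789, M+2 0.4263, M+4 0.0949. Base peak = M.
P(M) = C(2,0) × 0.692^2 × 0.308^0 = 1 × 0.478864 × 1.0000 = 0.478864 (base)
P(M+4) = C(2,2) × 0.692^0 × 0.308^2 = 1 × 1.0000 × 0.094864 = 0.094864
Relative intensity = 0.094864 / 0.478864 × 100 = 19.8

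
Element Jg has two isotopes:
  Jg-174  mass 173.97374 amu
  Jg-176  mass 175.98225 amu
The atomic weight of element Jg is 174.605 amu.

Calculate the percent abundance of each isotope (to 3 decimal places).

Writing the weighted mean with unknown fraction x of Jg-174:
173.97374·x + 175.98225·(1 − x) = 174.605
(173.97374 − 175.98225)·x = 174.605 − 175.98225
x = -1.37725 / -2.00851 = 0.68571 → 68.571% Jg-174, 31.429% Jg-176.

Jg-174: 68.571%, Jg-176: 31.429%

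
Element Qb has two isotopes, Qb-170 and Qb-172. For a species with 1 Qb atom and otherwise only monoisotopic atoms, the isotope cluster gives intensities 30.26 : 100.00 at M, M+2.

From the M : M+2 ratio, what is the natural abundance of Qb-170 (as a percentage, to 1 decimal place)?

23.2%

Write p for the Qb-170 fraction. I(M+2)/I(M) = [C(1,1)·p^0·(1−p)] / p^1 = 1·(1−p)/p = 100.00/30.26 = 3.3047
(1−p)/p = 3.3047/1 = 3.3047  ⇒  p = 1/(1 + 3.3047) = 0.2323
Qb-170: 23.2%, Qb-172: 76.8%.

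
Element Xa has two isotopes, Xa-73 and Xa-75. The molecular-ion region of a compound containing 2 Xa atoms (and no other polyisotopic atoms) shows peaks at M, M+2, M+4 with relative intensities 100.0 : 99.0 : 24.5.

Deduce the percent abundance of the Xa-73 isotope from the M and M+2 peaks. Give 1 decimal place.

Write p for the Xa-73 fraction. I(M+2)/I(M) = [C(2,1)·p^1·(1−p)] / p^2 = 2·(1−p)/p = 99.0/100.0 = 0.9900
(1−p)/p = 0.9900/2 = 0.4950  ⇒  p = 1/(1 + 0.4950) = 0.6689
Xa-73: 66.9%, Xa-75: 33.1%.

66.9%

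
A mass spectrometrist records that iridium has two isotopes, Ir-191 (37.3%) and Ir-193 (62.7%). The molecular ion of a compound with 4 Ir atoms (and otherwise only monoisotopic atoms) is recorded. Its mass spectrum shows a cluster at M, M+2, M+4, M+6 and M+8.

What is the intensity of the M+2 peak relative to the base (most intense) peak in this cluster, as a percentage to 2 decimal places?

35.39%

Binomial terms of (0.373 + 0.627)^4: M 0.0194, M+2 0.1302, M+4 0.3282, M+6 0.3678, M+8 0.1546 → M+6 is the base peak.
P(M+6) = C(4,3) × 0.373^1 × 0.627^3 = 4 × 0.3730 × 0.24649188 = 0.367766 (base)
P(M+2) = C(4,1) × 0.373^3 × 0.627^1 = 4 × 0.05189512 × 0.6270 = 0.130153
Relative intensity = 0.130153 / 0.367766 × 100 = 35.39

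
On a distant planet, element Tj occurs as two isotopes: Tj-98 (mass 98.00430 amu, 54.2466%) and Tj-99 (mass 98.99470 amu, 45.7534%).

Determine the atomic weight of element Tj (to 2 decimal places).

Weight each isotope mass by its fractional abundance: 0.542466 × 98.00430 + 0.457534 × 98.99470
= 53.164001 + 45.293441 = 98.457442 amu

98.46 amu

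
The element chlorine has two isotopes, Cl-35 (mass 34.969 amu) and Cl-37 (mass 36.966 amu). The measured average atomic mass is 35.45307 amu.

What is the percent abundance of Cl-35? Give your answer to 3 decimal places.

With x = fraction of Cl-35 (so Cl-37 is 1 − x):
34.969·x + 36.966·(1 − x) = 35.45307
(34.969 − 36.966)·x = 35.45307 − 36.966
x = -1.51293 / -1.997 = 0.75760 → 75.760% Cl-35, 24.240% Cl-37.

75.760%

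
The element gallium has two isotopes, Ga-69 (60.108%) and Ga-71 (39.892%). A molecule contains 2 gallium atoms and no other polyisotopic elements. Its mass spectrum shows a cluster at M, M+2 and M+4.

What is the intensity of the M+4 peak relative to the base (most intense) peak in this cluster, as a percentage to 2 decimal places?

33.18%

Binomial terms of (0.60108 + 0.39892)^2: M 0.3613, M+2 0.4796, M+4 0.1591 → M+2 is the base peak.
P(M+2) = C(2,1) × 0.60108^1 × 0.39892^1 = 2 × 0.60108 × 0.39892 = 0.479566 (base)
P(M+4) = C(2,2) × 0.60108^0 × 0.39892^2 = 1 × 1.0000 × 0.15913717 = 0.159137
Relative intensity = 0.159137 / 0.479566 × 100 = 33.18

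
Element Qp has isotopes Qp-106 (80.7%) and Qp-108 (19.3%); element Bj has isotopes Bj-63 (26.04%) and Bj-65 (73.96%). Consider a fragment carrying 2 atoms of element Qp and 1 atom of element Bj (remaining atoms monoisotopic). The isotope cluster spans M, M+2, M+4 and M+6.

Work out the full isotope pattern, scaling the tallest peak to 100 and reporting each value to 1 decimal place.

Element Qp pattern (n=2): 0.651249 : 0.311502 : 0.037249
Element Bj pattern (n=1): 0.2604 : 0.7396
Convolve the two distributions (both contribute in 2-u steps):
  M: 0.651249×0.2604 = 0.169585
  M+2: 0.651249×0.7396 + 0.311502×0.2604 = 0.562779
  M+4: 0.311502×0.7396 + 0.037249×0.2604 = 0.240087
  M+6: 0.037249×0.7396 = 0.027549
Scale to base peak (0.562779) = 100: 30.1 : 100.0 : 42.7 : 4.9

30.1 : 100.0 : 42.7 : 4.9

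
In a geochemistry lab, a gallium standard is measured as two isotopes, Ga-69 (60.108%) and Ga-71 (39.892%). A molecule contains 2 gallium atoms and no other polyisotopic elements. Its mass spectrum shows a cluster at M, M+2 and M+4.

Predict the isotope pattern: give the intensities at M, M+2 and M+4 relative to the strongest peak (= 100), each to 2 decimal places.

75.34 : 100.00 : 33.18

Each Ga atom is independently Ga-69 (p = 0.60108) or Ga-71 (q = 0.39892); the cluster is the binomial expansion (p + q)^2.
P(M) = 0.60108^2 = 0.361297
P(M+2) = 2 × 0.60108^1 × 0.39892^1 = 0.479566
P(M+4) = 0.39892^2 = 0.159137
The M+2 peak is largest (0.479566); scaling to 100 gives 75.34 : 100.00 : 33.18.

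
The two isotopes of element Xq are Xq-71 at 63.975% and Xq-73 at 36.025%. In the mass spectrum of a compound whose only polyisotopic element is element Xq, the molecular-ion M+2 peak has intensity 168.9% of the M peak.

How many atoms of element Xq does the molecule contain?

For n independent Xq atoms, I(M+2)/I(M) = n · (abundance Xq-73) / (abundance Xq-71) = n · 0.36025/0.63975.
n = 1.689 × 0.63975/0.36025 = 3.00 ≈ 3

3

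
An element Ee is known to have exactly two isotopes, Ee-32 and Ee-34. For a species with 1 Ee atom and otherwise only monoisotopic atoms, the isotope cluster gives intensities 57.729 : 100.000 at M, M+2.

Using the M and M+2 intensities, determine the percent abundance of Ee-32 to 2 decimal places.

Write p for the Ee-32 fraction. I(M+2)/I(M) = [C(1,1)·p^0·(1−p)] / p^1 = 1·(1−p)/p = 100.000/57.729 = 1.7322
(1−p)/p = 1.7322/1 = 1.7322  ⇒  p = 1/(1 + 1.7322) = 0.3660
Ee-32: 36.60%, Ee-34: 63.40%.

36.60%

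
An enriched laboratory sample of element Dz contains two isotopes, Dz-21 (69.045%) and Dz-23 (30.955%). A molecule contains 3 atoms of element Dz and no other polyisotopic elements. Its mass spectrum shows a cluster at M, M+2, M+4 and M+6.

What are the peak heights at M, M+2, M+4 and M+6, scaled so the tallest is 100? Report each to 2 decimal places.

The 3 Dz atoms are independent, so intensities follow the terms of (0.69045 + 0.30955)^3.
P(M) = 0.69045^3 = 0.329152
P(M+2) = 3 × 0.69045^2 × 0.30955^1 = 0.442707
P(M+4) = 3 × 0.69045^1 × 0.30955^2 = 0.198479
P(M+6) = 0.30955^3 = 0.029661
The M+2 peak is largest (0.442707); scaling to 100 gives 74.35 : 100.00 : 44.83 : 6.70.

74.35 : 100.00 : 44.83 : 6.70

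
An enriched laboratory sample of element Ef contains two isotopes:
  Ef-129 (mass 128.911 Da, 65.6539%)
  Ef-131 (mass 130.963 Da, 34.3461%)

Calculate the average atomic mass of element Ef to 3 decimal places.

129.616 Da

Ar = Σ fᵢ·mᵢ = 0.656539 × 128.911 + 0.343461 × 130.963
= 84.6351 + 44.9807 = 129.6158 Da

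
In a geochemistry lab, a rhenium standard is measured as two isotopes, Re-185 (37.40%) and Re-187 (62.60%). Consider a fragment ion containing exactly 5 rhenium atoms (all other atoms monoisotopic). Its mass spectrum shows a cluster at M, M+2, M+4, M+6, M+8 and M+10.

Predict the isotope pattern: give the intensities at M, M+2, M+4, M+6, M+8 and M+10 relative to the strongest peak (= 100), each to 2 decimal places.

2.13 : 17.85 : 59.74 : 100.00 : 83.69 : 28.02

Expanding (0.3740 + 0.6260)^5:
P(M) = 0.3740^5 = 0.007317
P(M+2) = 5 × 0.3740^4 × 0.6260^1 = 0.061239
P(M+4) = 10 × 0.3740^3 × 0.6260^2 = 0.205005
P(M+6) = 10 × 0.3740^2 × 0.6260^3 = 0.343136
P(M+8) = 5 × 0.3740^1 × 0.6260^4 = 0.287170
P(M+10) = 0.6260^5 = 0.096133
The M+6 peak is largest (0.343136); scaling to 100 gives 2.13 : 17.85 : 59.74 : 100.00 : 83.69 : 28.02.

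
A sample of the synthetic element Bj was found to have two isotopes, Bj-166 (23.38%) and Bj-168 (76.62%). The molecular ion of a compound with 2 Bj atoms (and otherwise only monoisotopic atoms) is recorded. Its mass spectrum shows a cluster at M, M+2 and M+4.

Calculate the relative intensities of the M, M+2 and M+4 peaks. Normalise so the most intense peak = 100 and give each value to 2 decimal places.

Each Bj atom is independently Bj-166 (p = 0.2338) or Bj-168 (q = 0.7662); the cluster is the binomial expansion (p + q)^2.
P(M) = 0.2338^2 = 0.054662
P(M+2) = 2 × 0.2338^1 × 0.7662^1 = 0.358275
P(M+4) = 0.7662^2 = 0.587062
The M+4 peak is largest (0.587062); scaling to 100 gives 9.31 : 61.03 : 100.00.

9.31 : 61.03 : 100.00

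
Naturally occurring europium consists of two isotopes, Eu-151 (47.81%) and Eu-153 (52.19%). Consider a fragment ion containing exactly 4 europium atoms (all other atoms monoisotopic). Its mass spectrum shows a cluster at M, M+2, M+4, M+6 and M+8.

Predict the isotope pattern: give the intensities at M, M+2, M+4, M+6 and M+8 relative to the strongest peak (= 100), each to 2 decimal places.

Expanding (0.4781 + 0.5219)^4:
P(M) = 0.4781^4 = 0.052249
P(M+2) = 4 × 0.4781^3 × 0.5219^1 = 0.228141
P(M+4) = 6 × 0.4781^2 × 0.5219^2 = 0.373563
P(M+6) = 4 × 0.4781^1 × 0.5219^3 = 0.271857
P(M+8) = 0.5219^4 = 0.074191
The M+4 peak is largest (0.373563); scaling to 100 gives 13.99 : 61.07 : 100.00 : 72.77 : 19.86.

13.99 : 61.07 : 100.00 : 72.77 : 19.86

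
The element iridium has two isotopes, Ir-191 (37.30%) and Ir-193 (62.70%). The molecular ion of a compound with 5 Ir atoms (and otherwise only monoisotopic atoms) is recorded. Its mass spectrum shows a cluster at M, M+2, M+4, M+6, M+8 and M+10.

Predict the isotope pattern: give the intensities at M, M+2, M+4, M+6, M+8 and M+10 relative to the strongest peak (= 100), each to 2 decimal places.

Each Ir atom is independently Ir-191 (p = 0.3730) or Ir-193 (q = 0.6270); the cluster is the binomial expansion (p + q)^5.
P(M) = 0.3730^5 = 0.007220
P(M+2) = 5 × 0.3730^4 × 0.6270^1 = 0.060684
P(M+4) = 10 × 0.3730^3 × 0.6270^2 = 0.204015
P(M+6) = 10 × 0.3730^2 × 0.6270^3 = 0.342942
P(M+8) = 5 × 0.3730^1 × 0.6270^4 = 0.288237
P(M+10) = 0.6270^5 = 0.096903
The M+6 peak is largest (0.342942); scaling to 100 gives 2.11 : 17.70 : 59.49 : 100.00 : 84.05 : 28.26.

2.11 : 17.70 : 59.49 : 100.00 : 84.05 : 28.26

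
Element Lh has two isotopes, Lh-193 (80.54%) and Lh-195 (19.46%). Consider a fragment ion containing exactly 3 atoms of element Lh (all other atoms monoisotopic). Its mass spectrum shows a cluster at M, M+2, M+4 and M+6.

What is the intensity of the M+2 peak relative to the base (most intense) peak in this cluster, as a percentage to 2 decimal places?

72.49%

Term probabilities: M 0.5224, M+2 0.3787, M+4 0.0915, M+6 0.0074. Base peak = M.
P(M) = C(3,0) × 0.8054^3 × 0.1946^0 = 1 × 0.52243814 × 1.0000 = 0.522438 (base)
P(M+2) = C(3,1) × 0.8054^2 × 0.1946^1 = 3 × 0.64866916 × 0.1946 = 0.378693
Relative intensity = 0.378693 / 0.522438 × 100 = 72.49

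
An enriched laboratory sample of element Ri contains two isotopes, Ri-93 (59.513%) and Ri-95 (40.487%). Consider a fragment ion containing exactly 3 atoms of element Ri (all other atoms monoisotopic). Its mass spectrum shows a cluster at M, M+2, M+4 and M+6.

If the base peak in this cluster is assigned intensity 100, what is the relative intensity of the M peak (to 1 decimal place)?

Term probabilities: M 0.2108, M+2 0.4302, M+4 0.2927, M+6 0.0664. Base peak = M+2.
P(M+2) = C(3,1) × 0.59513^2 × 0.40487^1 = 3 × 0.35417972 × 0.40487 = 0.430190 (base)
P(M) = C(3,0) × 0.59513^3 × 0.40487^0 = 1 × 0.21078297 × 1.0000 = 0.210783
Relative intensity = 0.210783 / 0.430190 × 100 = 49.0

49.0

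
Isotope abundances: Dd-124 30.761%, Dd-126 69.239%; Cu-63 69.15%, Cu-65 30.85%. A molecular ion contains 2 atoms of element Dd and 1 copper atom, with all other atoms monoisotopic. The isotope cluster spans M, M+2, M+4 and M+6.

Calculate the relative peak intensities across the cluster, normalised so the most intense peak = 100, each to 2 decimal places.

Element Dd pattern (n=2): 0.09462391 : 0.42597218 : 0.47940391
Copper pattern (n=1): 0.6915 : 0.3085
Convolve the two distributions (both contribute in 2-u steps):
  M: 0.09462391×0.6915 = 0.065432
  M+2: 0.09462391×0.3085 + 0.42597218×0.6915 = 0.323751
  M+4: 0.42597218×0.3085 + 0.47940391×0.6915 = 0.462920
  M+6: 0.47940391×0.3085 = 0.147896
Scale to base peak (0.462920) = 100: 14.13 : 69.94 : 100.00 : 31.95

14.13 : 69.94 : 100.00 : 31.95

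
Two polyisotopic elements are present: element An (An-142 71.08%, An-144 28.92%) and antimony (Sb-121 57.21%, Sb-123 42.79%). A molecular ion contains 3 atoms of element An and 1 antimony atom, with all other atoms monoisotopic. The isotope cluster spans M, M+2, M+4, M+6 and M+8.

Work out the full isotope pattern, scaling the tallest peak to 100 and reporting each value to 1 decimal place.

50.8 : 100.0 : 71.6 : 22.3 : 2.6

Element An pattern (n=3): 0.3591222 : 0.43834331 : 0.17834677 : 0.02418772
Antimony pattern (n=1): 0.5721 : 0.4279
Convolve the two distributions (both contribute in 2-u steps):
  M: 0.3591222×0.5721 = 0.205454
  M+2: 0.3591222×0.4279 + 0.43834331×0.5721 = 0.404445
  M+4: 0.43834331×0.4279 + 0.17834677×0.5721 = 0.289599
  M+6: 0.17834677×0.4279 + 0.02418772×0.5721 = 0.090152
  M+8: 0.02418772×0.4279 = 0.010350
Scale to base peak (0.404445) = 100: 50.8 : 100.0 : 71.6 : 22.3 : 2.6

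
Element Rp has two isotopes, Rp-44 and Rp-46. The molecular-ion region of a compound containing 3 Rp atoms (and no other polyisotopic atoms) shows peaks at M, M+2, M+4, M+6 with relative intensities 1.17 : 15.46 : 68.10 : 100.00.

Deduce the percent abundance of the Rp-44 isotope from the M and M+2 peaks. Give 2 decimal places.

Write p for the Rp-44 fraction. I(M+2)/I(M) = [C(3,1)·p^2·(1−p)] / p^3 = 3·(1−p)/p = 15.46/1.17 = 13.2137
(1−p)/p = 13.2137/3 = 4.4046  ⇒  p = 1/(1 + 4.4046) = 0.1850
Rp-44: 18.50%, Rp-46: 81.50%.

18.50%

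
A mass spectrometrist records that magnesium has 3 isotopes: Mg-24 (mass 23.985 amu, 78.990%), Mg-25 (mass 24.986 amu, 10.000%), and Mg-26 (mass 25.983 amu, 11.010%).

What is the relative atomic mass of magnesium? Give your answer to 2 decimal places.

Average mass = Σ (abundance × isotope mass) = 0.78990 × 23.985 + 0.10000 × 24.986 + 0.11010 × 25.983
= 18.9458 + 2.4986 + 2.8607 = 24.3051 amu

24.31 amu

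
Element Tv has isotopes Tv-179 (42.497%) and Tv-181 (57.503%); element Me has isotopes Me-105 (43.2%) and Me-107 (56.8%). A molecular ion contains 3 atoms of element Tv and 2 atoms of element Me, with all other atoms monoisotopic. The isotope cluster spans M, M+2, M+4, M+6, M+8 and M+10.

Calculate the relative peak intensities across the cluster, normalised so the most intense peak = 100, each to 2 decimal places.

Element Tv pattern (n=3): 0.07674937 : 0.31155039 : 0.4215611 : 0.19013913
Element Me pattern (n=2): 0.186624 : 0.490752 : 0.322624
Convolve the two distributions (both contribute in 2-u steps):
  M: 0.07674937×0.186624 = 0.014323
  M+2: 0.07674937×0.490752 + 0.31155039×0.186624 = 0.095808
  M+4: 0.07674937×0.322624 + 0.31155039×0.490752 + 0.4215611×0.186624 = 0.256329
  M+6: 0.31155039×0.322624 + 0.4215611×0.490752 + 0.19013913×0.186624 = 0.342880
  M+8: 0.4215611×0.322624 + 0.19013913×0.490752 = 0.229317
  M+10: 0.19013913×0.322624 = 0.061343
Scale to base peak (0.342880) = 100: 4.18 : 27.94 : 74.76 : 100.00 : 66.88 : 17.89

4.18 : 27.94 : 74.76 : 100.00 : 66.88 : 17.89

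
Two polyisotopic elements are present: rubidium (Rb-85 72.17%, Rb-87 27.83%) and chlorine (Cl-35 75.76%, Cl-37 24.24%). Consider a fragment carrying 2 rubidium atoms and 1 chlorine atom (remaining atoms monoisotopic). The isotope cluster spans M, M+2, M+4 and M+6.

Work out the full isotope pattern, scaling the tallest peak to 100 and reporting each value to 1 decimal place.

Rubidium pattern (n=2): 0.52085089 : 0.40169822 : 0.07745089
Chlorine pattern (n=1): 0.7576 : 0.2424
Convolve the two distributions (both contribute in 2-u steps):
  M: 0.52085089×0.7576 = 0.394597
  M+2: 0.52085089×0.2424 + 0.40169822×0.7576 = 0.430581
  M+4: 0.40169822×0.2424 + 0.07745089×0.7576 = 0.156048
  M+6: 0.07745089×0.2424 = 0.018774
Scale to base peak (0.430581) = 100: 91.6 : 100.0 : 36.2 : 4.4

91.6 : 100.0 : 36.2 : 4.4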